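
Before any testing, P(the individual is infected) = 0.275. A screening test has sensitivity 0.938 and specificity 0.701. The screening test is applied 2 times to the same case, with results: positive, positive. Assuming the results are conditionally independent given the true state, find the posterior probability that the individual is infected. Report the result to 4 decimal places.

Let H be the event that the individual is infected; start with P(H) = 0.275. P('positive'|H) = 0.938, P('positive'|¬H) = 0.299.
Update on result 1 ('positive'): P(H) ← 0.938·0.2750 / (0.938·0.2750 + 0.299·0.7250) = 0.25795/0.47473 = 0.5434.
Update on result 2 ('positive'): P(H) ← 0.938·0.5434 / (0.938·0.5434 + 0.299·0.4566) = 0.50968/0.64621 = 0.7887.

Posterior P(H) ≈ 0.7887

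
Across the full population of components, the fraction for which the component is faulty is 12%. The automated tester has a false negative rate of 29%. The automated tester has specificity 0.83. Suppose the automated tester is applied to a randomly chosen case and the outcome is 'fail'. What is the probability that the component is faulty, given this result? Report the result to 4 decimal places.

Let H be the event that the component is faulty. P(H) = 0.12, so P(¬H) = 0.88. With E the 'fail' result, P(E|H) = 0.71 and P(E|¬H) = 0.17.
P(E) = 0.71·0.12 + 0.17·0.88 = 0.085200 + 0.14960 = 0.23480.
By Bayes' theorem, P(H|E) = 0.085200 / 0.23480 = 0.3629.

P(H | E) ≈ 0.3629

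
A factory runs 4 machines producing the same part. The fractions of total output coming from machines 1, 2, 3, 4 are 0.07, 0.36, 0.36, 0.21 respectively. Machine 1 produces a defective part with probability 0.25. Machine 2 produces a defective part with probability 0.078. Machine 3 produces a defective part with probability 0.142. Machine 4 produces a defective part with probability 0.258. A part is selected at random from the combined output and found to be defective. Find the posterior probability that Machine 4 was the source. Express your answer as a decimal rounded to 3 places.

P(defective|M1) = 0.25; P(defective|M2) = 0.078; P(defective|M3) = 0.142; P(defective|M4) = 0.258.
Prior × likelihood for each source: 0.07·0.25=0.01750, 0.36·0.078=0.02808, 0.36·0.142=0.05112, 0.21·0.258=0.05418. Summing gives P(defective) = 0.15088.
P(Machine 4 | defective) = 0.05418 / 0.15088 = 0.359.

Posterior probability ≈ 0.359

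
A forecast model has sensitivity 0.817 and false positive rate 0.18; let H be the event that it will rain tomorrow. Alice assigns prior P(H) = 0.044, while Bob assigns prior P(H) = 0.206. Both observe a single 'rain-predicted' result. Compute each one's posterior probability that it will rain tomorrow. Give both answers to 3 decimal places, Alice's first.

The likelihood ratio for a 'rain-predicted' result is 0.817/0.18 = 4.5389.
Alice: prior odds 0.044/0.956 = 0.046025; posterior odds 0.20890; posterior probability 0.173.
Bob: prior odds 0.206/0.794 = 0.25945; posterior odds 1.1776; posterior probability 0.541.

Alice: 0.173; Bob: 0.541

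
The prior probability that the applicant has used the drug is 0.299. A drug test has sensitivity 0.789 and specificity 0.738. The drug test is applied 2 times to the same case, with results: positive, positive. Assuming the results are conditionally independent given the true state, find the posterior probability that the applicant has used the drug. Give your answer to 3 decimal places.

Posterior P(H) ≈ 0.795

Let H be the event that the applicant has used the drug; start with P(H) = 0.299. P('positive'|H) = 0.789, P('positive'|¬H) = 0.262.
Update on result 1 ('positive'): P(H) ← 0.789·0.2990 / (0.789·0.2990 + 0.262·0.7010) = 0.23591/0.41957 = 0.5623.
Update on result 2 ('positive'): P(H) ← 0.789·0.5623 / (0.789·0.5623 + 0.262·0.4377) = 0.44363/0.55831 = 0.7946.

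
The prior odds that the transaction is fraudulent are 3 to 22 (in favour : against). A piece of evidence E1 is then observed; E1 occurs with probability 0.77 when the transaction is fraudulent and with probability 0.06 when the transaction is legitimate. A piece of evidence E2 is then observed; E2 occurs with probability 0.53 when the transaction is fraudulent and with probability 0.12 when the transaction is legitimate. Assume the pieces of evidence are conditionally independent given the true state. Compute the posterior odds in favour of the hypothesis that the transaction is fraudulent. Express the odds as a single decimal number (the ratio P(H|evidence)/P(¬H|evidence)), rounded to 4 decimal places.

Prior odds = 3/22 = 0.13636.
Likelihood ratio for E1 = 0.77/0.06 = 12.833.
Likelihood ratio for E2 = 0.53/0.12 = 4.4167.
Posterior odds = prior odds × LR₁ × LR₂ = 7.7292.

Posterior odds ≈ 7.7292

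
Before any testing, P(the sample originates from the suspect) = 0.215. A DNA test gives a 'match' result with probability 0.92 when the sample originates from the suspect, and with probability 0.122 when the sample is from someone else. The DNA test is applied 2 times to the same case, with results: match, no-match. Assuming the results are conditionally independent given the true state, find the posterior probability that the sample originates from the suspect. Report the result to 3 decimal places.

Let H be the event that the sample originates from the suspect; start with P(H) = 0.215. P('match'|H) = 0.92, P('match'|¬H) = 0.122.
Update on result 1 ('match'): P(H) ← 0.92·0.2150 / (0.92·0.2150 + 0.122·0.7850) = 0.19780/0.29357 = 0.6738.
Update on result 2 ('no-match'): P(H) ← 0.08·0.6738 / (0.08·0.6738 + 0.878·0.3262) = 0.053902/0.34033 = 0.1584.

Posterior P(H) ≈ 0.158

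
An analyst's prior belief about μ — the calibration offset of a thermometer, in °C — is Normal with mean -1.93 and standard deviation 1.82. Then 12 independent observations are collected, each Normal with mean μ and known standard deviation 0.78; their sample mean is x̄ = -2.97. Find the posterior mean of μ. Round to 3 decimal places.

Posterior mean ≈ -2.954

With known σ, the Normal prior is conjugate. Weight on the data is w = (n/σ²)/(n/σ² + 1/τ₀²) = 19.7239/(19.7239+0.301896) = 0.98492.
Posterior mean = w·x̄ + (1−w)·μ₀ = 0.98492·-2.97 + 0.015075·-1.93 = -2.954.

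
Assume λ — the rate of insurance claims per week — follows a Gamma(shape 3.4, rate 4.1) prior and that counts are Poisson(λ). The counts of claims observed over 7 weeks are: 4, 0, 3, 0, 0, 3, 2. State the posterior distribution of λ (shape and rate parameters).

Total count ∑xᵢ = 12 over n = 7 weeks.
Gamma is conjugate to the Poisson likelihood: posterior is Gamma(shape = 3.4+12 = 15.4, rate = 4.1+7 = 11.1).

Posterior: Gamma(shape=15.4, rate=11.1)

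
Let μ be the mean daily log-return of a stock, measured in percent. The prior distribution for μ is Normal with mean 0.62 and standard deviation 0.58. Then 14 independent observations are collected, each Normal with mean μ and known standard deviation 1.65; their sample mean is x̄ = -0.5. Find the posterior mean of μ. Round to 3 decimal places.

Prior precision 1/τ₀² = 1/0.58² = 2.97265; data precision n/σ² = 14/1.65² = 5.14233.
Posterior precision = 2.97265 + 5.14233 = 8.11498.
Posterior mean = (2.97265·0.62 + 5.14233·-0.5) / 8.11498 = -0.090.

Posterior mean ≈ -0.090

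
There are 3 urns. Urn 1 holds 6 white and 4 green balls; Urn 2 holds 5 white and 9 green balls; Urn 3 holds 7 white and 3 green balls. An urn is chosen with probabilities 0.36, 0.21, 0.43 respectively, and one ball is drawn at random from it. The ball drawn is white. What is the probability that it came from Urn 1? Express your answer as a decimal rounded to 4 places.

P(white|Urn 1) = 0.6; P(white|Urn 2) = 0.3571; P(white|Urn 3) = 0.7.
Prior × likelihood for each source: 0.36·0.6=0.2160, 0.21·0.3571=0.07500, 0.43·0.7=0.3010. Summing gives P(white) = 0.59200.
P(Urn 1 | white) = 0.2160 / 0.59200 = 0.3649.

Posterior probability ≈ 0.3649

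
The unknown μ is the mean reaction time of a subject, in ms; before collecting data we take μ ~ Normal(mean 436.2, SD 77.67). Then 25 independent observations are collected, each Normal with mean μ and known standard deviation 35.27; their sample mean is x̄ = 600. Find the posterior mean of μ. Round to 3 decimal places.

Posterior mean ≈ 598.660

Prior precision 1/τ₀² = 1/77.67² = 0.00016577; data precision n/σ² = 25/35.27² = 0.0200969.
Posterior precision = 0.00016577 + 0.0200969 = 0.0202627.
Posterior mean = (0.00016577·436.2 + 0.0200969·600) / 0.0202627 = 598.660.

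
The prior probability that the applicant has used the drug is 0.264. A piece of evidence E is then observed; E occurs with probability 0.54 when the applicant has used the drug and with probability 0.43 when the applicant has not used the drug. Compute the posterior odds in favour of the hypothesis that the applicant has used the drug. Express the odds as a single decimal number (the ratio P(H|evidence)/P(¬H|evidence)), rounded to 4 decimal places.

Posterior odds ≈ 0.4505

Prior odds = 0.264/(1−0.264) = 0.35870. In log-odds, ln(0.35870) = -1.0253.
Add log likelihood ratio: ln(1.2558) = 0.22778.
Posterior log-odds = -0.79750, so posterior odds = exp(-0.79750) = 0.45046.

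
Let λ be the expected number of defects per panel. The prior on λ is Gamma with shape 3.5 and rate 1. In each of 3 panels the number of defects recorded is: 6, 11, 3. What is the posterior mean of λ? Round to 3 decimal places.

The Poisson likelihood adds the total count to the shape and the number of exposure periods to the rate. Here ∑xᵢ = 20 and n = 3, so shape 3.5→23.5 and rate 1→4.
Posterior mean = shape/rate = 23.5/4 = 5.875.

Posterior mean ≈ 5.875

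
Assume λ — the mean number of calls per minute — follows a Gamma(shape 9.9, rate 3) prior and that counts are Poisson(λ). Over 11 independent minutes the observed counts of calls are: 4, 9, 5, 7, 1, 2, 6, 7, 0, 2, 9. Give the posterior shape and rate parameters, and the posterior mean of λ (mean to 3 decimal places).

Posterior: Gamma(shape=61.9, rate=14); mean ≈ 4.421

The Poisson likelihood adds the total count to the shape and the number of exposure periods to the rate. Here ∑xᵢ = 52 and n = 11, so shape 9.9→61.9 and rate 3→14.
E[λ | data] = 61.9/14 = 4.421.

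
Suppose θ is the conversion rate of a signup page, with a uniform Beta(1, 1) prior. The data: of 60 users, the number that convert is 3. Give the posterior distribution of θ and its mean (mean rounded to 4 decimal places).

Observing 3 successes and 57 failures updates Beta(1, 1) by adding the success and failure counts to the two shape parameters: α = 1+3 = 4, β = 1+57 = 58.
E[θ | data] = 4/(4+58) = 0.0645.

Posterior: Beta(4, 58); mean ≈ 0.0645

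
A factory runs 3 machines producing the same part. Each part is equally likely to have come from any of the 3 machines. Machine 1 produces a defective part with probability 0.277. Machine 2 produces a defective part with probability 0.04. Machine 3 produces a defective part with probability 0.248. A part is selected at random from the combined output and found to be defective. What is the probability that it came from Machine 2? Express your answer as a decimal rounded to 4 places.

Posterior probability ≈ 0.0708

P(defective|M1) = 0.277; P(defective|M2) = 0.04; P(defective|M3) = 0.248.
Prior × likelihood for each source: 0.333333·0.277=0.09233, 0.333333·0.04=0.01333, 0.333333·0.248=0.08267. Summing gives P(defective) = 0.18833.
P(Machine 2 | defective) = 0.01333 / 0.18833 = 0.0708.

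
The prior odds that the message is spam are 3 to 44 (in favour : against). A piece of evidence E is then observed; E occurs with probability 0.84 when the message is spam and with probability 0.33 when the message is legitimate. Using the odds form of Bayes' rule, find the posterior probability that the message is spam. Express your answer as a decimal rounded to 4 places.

Prior odds = 3/44 = 0.068182. In log-odds, ln(0.068182) = -2.6856.
Add log likelihood ratio: ln(2.5455) = 0.93431.
Posterior log-odds = -1.7513, so posterior odds = exp(-1.7513) = 0.17355. Converting, P(H|E) = 0.17355/1.1736 = 0.1479.

Posterior probability ≈ 0.1479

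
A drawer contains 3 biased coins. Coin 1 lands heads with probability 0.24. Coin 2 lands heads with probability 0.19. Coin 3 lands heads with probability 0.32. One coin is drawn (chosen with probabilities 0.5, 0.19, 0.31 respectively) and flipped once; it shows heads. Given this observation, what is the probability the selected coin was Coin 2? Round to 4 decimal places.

P(heads|C1) = 0.24; P(heads|C2) = 0.19; P(heads|C3) = 0.32.
Prior × likelihood for each source: 0.5·0.24=0.1200, 0.19·0.19=0.03610, 0.31·0.32=0.09920. Summing gives P(heads) = 0.25530.
P(Coin 2 | heads) = 0.03610 / 0.25530 = 0.1414.

Posterior probability ≈ 0.1414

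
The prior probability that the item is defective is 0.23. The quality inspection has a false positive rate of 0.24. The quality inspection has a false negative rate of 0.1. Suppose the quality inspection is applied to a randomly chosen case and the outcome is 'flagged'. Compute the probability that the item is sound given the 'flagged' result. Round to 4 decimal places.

Let H be the event that the item is defective. P(H) = 0.23, so P(¬H) = 0.77. With E the 'flagged' result, P(E|H) = 0.9 and P(E|¬H) = 0.24.
P(E) = 0.9·0.23 + 0.24·0.77 = 0.20700 + 0.18480 = 0.39180.
By Bayes' theorem, P(H|E) = 0.20700 / 0.39180 = 0.5283. Hence P(¬H|E) = 1 − 0.5283 = 0.4717.

P(¬H | E) ≈ 0.4717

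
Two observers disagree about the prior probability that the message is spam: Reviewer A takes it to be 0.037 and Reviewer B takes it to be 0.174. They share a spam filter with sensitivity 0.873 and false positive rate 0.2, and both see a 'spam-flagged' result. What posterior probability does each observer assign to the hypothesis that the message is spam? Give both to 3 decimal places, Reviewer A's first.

P('+'|H) = 0.873, P('+'|¬H) = 0.2.
Reviewer A: numerator 0.873·0.037 = 0.032301; evidence = 0.032301+0.2·0.963 = 0.22490; posterior = 0.144.
Reviewer B: numerator 0.873·0.174 = 0.15190; evidence = 0.15190+0.2·0.826 = 0.31710; posterior = 0.479.

Reviewer A: 0.144; Reviewer B: 0.479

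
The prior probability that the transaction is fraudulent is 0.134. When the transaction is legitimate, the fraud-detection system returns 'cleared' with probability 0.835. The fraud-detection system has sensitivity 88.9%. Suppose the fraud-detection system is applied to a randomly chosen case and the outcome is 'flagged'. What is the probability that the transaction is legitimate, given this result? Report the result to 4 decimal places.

Write H for 'the transaction is fraudulent'. Prior odds H:¬H = 0.134/0.866 = 0.15473. For the 'flagged' outcome, the likelihood ratio is 0.889/0.165 = 5.3879.
Posterior odds = 0.15473 × 5.3879 = 0.83369, so P(H|E) = 0.83369/(1+0.83369) = 0.4547. Then P(¬H|E) = 1 − 0.4547 = 0.5453.

P(¬H | E) ≈ 0.5453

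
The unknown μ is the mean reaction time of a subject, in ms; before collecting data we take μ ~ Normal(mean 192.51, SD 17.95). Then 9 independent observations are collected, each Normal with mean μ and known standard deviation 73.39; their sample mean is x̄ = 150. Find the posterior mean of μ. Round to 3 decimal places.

Posterior mean ≈ 177.633

With known σ, the Normal prior is conjugate. Weight on the data is w = (n/σ²)/(n/σ² + 1/τ₀²) = 0.00167097/(0.00167097+0.00310364) = 0.34997.
Posterior mean = w·x̄ + (1−w)·μ₀ = 0.34997·150 + 0.65003·192.51 = 177.633.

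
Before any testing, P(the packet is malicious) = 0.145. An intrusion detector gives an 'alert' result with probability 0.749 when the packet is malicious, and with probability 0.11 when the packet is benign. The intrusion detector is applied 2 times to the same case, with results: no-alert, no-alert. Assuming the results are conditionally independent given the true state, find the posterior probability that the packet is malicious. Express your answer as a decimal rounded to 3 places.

Posterior P(H) ≈ 0.013

Let H be the event that the packet is malicious; start with P(H) = 0.145. P('alert'|H) = 0.749, P('alert'|¬H) = 0.11.
Update on result 1 ('no-alert'): P(H) ← 0.251·0.1450 / (0.251·0.1450 + 0.89·0.8550) = 0.036395/0.79734 = 0.0456.
Update on result 2 ('no-alert'): P(H) ← 0.251·0.0456 / (0.251·0.0456 + 0.89·0.9544) = 0.011457/0.86083 = 0.0133.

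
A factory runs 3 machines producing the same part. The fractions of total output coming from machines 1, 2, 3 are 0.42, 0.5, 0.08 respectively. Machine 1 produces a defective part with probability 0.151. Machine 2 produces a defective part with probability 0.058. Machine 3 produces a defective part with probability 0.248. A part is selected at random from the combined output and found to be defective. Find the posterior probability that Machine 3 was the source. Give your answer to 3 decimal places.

Posterior probability ≈ 0.177

P(defective|M1) = 0.151; P(defective|M2) = 0.058; P(defective|M3) = 0.248.
Prior × likelihood for each source: 0.42·0.151=0.06342, 0.5·0.058=0.02900, 0.08·0.248=0.01984. Summing gives P(defective) = 0.11226.
P(Machine 3 | defective) = 0.01984 / 0.11226 = 0.177.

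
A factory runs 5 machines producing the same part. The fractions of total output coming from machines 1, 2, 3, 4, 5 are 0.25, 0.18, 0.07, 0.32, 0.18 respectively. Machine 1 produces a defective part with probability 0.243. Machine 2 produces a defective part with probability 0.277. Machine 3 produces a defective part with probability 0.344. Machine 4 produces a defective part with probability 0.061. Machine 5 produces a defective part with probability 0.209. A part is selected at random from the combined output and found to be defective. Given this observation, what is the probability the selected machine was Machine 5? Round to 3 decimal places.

Tabulate prior·likelihood by source: [1] prior 0.25, lik 0.243, product 0.06075; [2] prior 0.18, lik 0.277, product 0.04986; [3] prior 0.07, lik 0.344, product 0.02408; [4] prior 0.32, lik 0.061, product 0.01952; [5] prior 0.18, lik 0.209, product 0.03762.
Normalizing constant = 0.19183; the posterior for Machine 5 is its product over the sum, 0.03762/0.19183 = 0.196.

Posterior probability ≈ 0.196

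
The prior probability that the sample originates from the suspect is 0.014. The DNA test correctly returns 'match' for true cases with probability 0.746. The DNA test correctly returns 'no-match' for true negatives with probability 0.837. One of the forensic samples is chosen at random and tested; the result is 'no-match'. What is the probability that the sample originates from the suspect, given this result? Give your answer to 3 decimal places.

P(H | E) ≈ 0.004

Let H be the event that the sample originates from the suspect. P(H) = 0.014, so P(¬H) = 0.986. With E the 'no-match' result, P(E|H) = 0.254 and P(E|¬H) = 0.837.
P(E) = 0.254·0.014 + 0.837·0.986 = 0.0035560 + 0.82528 = 0.82884.
By Bayes' theorem, P(H|E) = 0.0035560 / 0.82884 = 0.004.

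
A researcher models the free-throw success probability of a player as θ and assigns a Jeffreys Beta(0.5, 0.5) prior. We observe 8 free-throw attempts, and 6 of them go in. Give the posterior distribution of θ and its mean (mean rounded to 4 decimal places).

The binomial likelihood is conjugate to the Beta prior: with 6 successes and 2 failures, the posterior is Beta(0.5+6, 0.5+2) = Beta(6.5, 2.5).
E[θ | data] = 6.5/(6.5+2.5) = 0.7222.

Posterior: Beta(6.5, 2.5); mean ≈ 0.7222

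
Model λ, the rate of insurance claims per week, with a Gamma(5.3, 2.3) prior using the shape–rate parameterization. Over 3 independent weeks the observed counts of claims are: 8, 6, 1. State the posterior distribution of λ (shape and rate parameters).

Posterior: Gamma(shape=20.3, rate=5.3)

The Poisson likelihood adds the total count to the shape and the number of exposure periods to the rate. Here ∑xᵢ = 15 and n = 3, so shape 5.3→20.3 and rate 2.3→5.3.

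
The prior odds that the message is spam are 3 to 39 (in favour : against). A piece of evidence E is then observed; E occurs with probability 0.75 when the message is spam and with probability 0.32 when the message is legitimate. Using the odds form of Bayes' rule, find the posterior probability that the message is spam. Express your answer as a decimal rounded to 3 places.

Prior odds = 3/39 = 0.076923.
Likelihood ratio for E = 0.75/0.32 = 2.3438.
Posterior odds = prior odds × LR = 0.18029.
Posterior probability = odds/(1+odds) = 0.18029/1.1803 = 0.153.

Posterior probability ≈ 0.153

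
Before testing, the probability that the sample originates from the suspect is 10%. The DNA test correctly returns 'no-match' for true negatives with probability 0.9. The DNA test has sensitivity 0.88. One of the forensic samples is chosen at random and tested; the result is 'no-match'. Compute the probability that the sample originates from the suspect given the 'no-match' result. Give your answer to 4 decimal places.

Let H be the event that the sample originates from the suspect. P(H) = 0.1, so P(¬H) = 0.9. With E the 'no-match' result, P(E|H) = 0.12 and P(E|¬H) = 0.9.
P(E) = 0.12·0.1 + 0.9·0.9 = 0.012000 + 0.81000 = 0.82200.
By Bayes' theorem, P(H|E) = 0.012000 / 0.82200 = 0.0146.

P(H | E) ≈ 0.0146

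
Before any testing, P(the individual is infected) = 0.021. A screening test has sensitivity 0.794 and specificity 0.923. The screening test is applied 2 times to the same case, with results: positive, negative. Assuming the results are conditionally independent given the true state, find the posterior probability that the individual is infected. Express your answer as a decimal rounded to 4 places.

Posterior P(H) ≈ 0.0470

With H the event that the individual is infected, the joint likelihood of the observed sequence is P(data|H) = 0.794·0.206 = 0.16356 and P(data|¬H) = 0.077·0.923 = 0.071071.
Bayes: P(H|data) = 0.021·0.16356 / (0.021·0.16356 + 0.979·0.071071) = 0.0034348/0.073013 = 0.0470.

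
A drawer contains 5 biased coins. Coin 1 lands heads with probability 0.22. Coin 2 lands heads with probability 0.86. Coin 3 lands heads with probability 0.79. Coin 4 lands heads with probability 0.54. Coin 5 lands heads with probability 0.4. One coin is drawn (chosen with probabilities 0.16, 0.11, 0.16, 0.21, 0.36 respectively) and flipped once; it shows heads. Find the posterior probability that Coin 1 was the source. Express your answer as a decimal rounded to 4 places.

P(heads|C1) = 0.22; P(heads|C2) = 0.86; P(heads|C3) = 0.79; P(heads|C4) = 0.54; P(heads|C5) = 0.4.
Prior × likelihood for each source: 0.16·0.22=0.03520, 0.11·0.86=0.09460, 0.16·0.79=0.1264, 0.21·0.54=0.1134, 0.36·0.4=0.1440. Summing gives P(heads) = 0.51360.
P(Coin 1 | heads) = 0.03520 / 0.51360 = 0.0685.

Posterior probability ≈ 0.0685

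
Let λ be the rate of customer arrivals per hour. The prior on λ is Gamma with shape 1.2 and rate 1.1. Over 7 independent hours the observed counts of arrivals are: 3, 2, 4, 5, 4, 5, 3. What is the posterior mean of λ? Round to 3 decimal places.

Total count ∑xᵢ = 26 over n = 7 hours.
Gamma is conjugate to the Poisson likelihood: posterior is Gamma(shape = 1.2+26 = 27.2, rate = 1.1+7 = 8.1).
E[λ | data] = 27.2/8.1 = 3.358.

Posterior mean ≈ 3.358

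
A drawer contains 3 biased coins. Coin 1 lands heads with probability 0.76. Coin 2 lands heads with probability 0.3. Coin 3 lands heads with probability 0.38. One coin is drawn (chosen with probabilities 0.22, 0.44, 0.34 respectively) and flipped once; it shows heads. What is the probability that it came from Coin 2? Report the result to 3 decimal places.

Posterior probability ≈ 0.308

Tabulate prior·likelihood by source: [1] prior 0.22, lik 0.76, product 0.1672; [2] prior 0.44, lik 0.3, product 0.1320; [3] prior 0.34, lik 0.38, product 0.1292.
Normalizing constant = 0.42840; the posterior for Coin 2 is its product over the sum, 0.1320/0.42840 = 0.308.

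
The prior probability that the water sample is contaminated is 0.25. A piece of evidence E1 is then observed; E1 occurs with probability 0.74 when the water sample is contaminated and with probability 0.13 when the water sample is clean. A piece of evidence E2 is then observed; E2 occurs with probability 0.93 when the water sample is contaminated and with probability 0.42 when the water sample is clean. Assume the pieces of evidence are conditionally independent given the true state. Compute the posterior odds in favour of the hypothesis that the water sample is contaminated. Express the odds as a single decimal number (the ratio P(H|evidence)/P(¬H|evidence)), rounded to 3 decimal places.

Posterior odds ≈ 4.201

Prior odds = 0.25/(1−0.25) = 0.33333.
Likelihood ratio for E1 = 0.74/0.13 = 5.6923.
Likelihood ratio for E2 = 0.93/0.42 = 2.2143.
Posterior odds = prior odds × LR₁ × LR₂ = 4.2015.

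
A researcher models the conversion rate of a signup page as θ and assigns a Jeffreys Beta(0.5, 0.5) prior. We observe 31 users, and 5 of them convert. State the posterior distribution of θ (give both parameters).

Posterior: Beta(5.5, 26.5)

Observing 5 successes and 26 failures updates Beta(0.5, 0.5) by adding the success and failure counts to the two shape parameters: α = 0.5+5 = 5.5, β = 0.5+26 = 26.5.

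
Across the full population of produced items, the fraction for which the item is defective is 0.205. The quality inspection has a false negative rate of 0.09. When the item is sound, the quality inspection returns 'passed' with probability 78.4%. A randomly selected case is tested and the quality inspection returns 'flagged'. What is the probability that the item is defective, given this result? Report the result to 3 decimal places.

P(H | E) ≈ 0.521

Write H for 'the item is defective'. Prior odds H:¬H = 0.205/0.795 = 0.25786. For the 'flagged' outcome, the likelihood ratio is 0.91/0.216 = 4.2130.
Posterior odds = 0.25786 × 4.2130 = 1.0864, so P(H|E) = 1.0864/(1+1.0864) = 0.521.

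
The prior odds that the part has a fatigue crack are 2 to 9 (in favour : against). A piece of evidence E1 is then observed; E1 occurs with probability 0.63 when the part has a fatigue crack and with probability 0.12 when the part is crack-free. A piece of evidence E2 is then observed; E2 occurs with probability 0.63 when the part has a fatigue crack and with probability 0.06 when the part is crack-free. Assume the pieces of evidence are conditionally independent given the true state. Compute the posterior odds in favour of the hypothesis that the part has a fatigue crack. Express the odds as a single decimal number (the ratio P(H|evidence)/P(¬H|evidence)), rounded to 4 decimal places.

Posterior odds ≈ 12.2500

Prior odds = 2/9 = 0.22222.
Likelihood ratio for E1 = 0.63/0.12 = 5.2500.
Likelihood ratio for E2 = 0.63/0.06 = 10.500.
Posterior odds = prior odds × LR₁ × LR₂ = 12.250.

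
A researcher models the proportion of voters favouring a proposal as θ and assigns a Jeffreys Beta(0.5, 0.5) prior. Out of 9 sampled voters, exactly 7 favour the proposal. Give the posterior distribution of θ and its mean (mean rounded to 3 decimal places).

The binomial likelihood is conjugate to the Beta prior: with 7 successes and 2 failures, the posterior is Beta(0.5+7, 0.5+2) = Beta(7.5, 2.5).
Posterior mean = α/(α+β) = 7.5/10 = 0.750.

Posterior: Beta(7.5, 2.5); mean ≈ 0.750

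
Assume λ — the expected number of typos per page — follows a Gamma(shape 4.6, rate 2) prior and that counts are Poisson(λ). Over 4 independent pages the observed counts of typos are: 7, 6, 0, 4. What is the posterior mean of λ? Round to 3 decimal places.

Posterior mean ≈ 3.600

Total count ∑xᵢ = 17 over n = 4 pages.
Gamma is conjugate to the Poisson likelihood: posterior is Gamma(shape = 4.6+17 = 21.6, rate = 2+4 = 6).
E[λ | data] = 21.6/6 = 3.600.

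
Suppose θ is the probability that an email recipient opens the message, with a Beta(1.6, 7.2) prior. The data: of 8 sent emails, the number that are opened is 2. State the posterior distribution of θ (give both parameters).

Posterior: Beta(3.6, 13.2)

Observing 2 successes and 6 failures updates Beta(1.6, 7.2) by adding the success and failure counts to the two shape parameters: α = 1.6+2 = 3.6, β = 7.2+6 = 13.2.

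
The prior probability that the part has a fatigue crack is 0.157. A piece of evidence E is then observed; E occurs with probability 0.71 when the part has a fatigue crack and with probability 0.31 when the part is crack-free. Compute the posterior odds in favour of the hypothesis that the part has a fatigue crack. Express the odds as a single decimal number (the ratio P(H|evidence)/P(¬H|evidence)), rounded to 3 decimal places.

Posterior odds ≈ 0.427

Prior odds = 0.157/(1−0.157) = 0.18624. In log-odds, ln(0.18624) = -1.6807.
Add log likelihood ratio: ln(2.2903) = 0.82869.
Posterior log-odds = -0.85203, so posterior odds = exp(-0.85203) = 0.42655.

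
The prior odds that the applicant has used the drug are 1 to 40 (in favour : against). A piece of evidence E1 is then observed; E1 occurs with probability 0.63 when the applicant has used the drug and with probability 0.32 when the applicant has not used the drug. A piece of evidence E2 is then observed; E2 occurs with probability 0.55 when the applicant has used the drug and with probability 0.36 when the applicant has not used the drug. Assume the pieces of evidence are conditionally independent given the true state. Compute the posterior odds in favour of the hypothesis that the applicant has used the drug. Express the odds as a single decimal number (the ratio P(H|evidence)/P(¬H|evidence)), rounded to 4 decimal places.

Posterior odds ≈ 0.0752

Prior odds = 1/40 = 0.025000.
Likelihood ratio for E1 = 0.63/0.32 = 1.9688.
Likelihood ratio for E2 = 0.55/0.36 = 1.5278.
Posterior odds = prior odds × LR₁ × LR₂ = 0.075195.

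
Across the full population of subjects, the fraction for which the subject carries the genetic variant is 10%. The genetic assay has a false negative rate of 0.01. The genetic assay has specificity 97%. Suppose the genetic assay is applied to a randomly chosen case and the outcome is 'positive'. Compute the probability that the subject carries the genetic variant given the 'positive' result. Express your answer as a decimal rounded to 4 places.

P(H | E) ≈ 0.7857

Write H for 'the subject carries the genetic variant'. Prior odds H:¬H = 0.1/0.9 = 0.11111. For the 'positive' outcome, the likelihood ratio is 0.99/0.03 = 33.000.
Posterior odds = 0.11111 × 33.000 = 3.6667, so P(H|E) = 3.6667/(1+3.6667) = 0.7857.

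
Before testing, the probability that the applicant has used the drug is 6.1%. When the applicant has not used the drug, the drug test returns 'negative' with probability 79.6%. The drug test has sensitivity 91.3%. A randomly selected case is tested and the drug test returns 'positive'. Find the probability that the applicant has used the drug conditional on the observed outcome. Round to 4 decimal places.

P(H | E) ≈ 0.2253

Let H be the event that the applicant has used the drug. P(H) = 0.061, so P(¬H) = 0.939. With E the 'positive' result, P(E|H) = 0.913 and P(E|¬H) = 0.204.
P(E) = 0.913·0.061 + 0.204·0.939 = 0.055693 + 0.19156 = 0.24725.
By Bayes' theorem, P(H|E) = 0.055693 / 0.24725 = 0.2253.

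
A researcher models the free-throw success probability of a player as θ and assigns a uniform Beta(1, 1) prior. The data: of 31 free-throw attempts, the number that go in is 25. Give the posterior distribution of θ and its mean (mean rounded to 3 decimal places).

Observing 25 successes and 6 failures updates Beta(1, 1) by adding the success and failure counts to the two shape parameters: α = 1+25 = 26, β = 1+6 = 7.
Posterior mean = α/(α+β) = 26/33 = 0.788.

Posterior: Beta(26, 7); mean ≈ 0.788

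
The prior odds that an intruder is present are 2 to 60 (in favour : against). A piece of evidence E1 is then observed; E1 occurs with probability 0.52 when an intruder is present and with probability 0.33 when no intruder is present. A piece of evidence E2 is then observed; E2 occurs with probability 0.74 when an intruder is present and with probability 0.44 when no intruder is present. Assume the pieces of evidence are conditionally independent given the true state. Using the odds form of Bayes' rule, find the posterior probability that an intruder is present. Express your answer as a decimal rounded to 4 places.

Posterior probability ≈ 0.0812

Prior odds = 2/60 = 0.033333. In log-odds, ln(0.033333) = -3.4012.
Add log likelihood ratios: ln(1.5758) + ln(1.6818) = 0.97461.
Posterior log-odds = -2.4266, so posterior odds = exp(-2.4266) = 0.088338. Converting, P(H|E) = 0.088338/1.0883 = 0.0812.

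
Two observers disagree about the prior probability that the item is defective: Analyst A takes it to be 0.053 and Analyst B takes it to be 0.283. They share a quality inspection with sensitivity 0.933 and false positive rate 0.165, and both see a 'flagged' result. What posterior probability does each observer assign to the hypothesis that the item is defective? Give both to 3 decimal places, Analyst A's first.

Analyst A: 0.240; Analyst B: 0.691

P('+'|H) = 0.933, P('+'|¬H) = 0.165.
Analyst A: numerator 0.933·0.053 = 0.049449; evidence = 0.049449+0.165·0.947 = 0.20570; posterior = 0.240.
Analyst B: numerator 0.933·0.283 = 0.26404; evidence = 0.26404+0.165·0.717 = 0.38234; posterior = 0.691.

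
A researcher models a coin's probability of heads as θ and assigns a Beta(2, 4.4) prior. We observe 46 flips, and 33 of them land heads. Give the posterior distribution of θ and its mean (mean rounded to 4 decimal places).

Posterior: Beta(35, 17.4); mean ≈ 0.6679

Observing 33 successes and 13 failures updates Beta(2, 4.4) by adding the success and failure counts to the two shape parameters: α = 2+33 = 35, β = 4.4+13 = 17.4.
Posterior mean = α/(α+β) = 35/52.4 = 0.6679.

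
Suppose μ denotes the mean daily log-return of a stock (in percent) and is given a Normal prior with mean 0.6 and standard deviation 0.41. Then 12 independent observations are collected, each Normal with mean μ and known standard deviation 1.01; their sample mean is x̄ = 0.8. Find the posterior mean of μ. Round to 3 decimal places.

Posterior mean ≈ 0.733

Prior precision 1/τ₀² = 1/0.41² = 5.94884; data precision n/σ² = 12/1.01² = 11.7636.
Posterior precision = 5.94884 + 11.7636 = 17.7124.
Posterior mean = (5.94884·0.6 + 11.7636·0.8) / 17.7124 = 0.733.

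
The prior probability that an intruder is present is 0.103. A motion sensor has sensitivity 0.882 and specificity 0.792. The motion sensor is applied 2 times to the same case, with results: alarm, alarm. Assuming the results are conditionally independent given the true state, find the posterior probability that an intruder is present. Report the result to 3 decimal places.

With H the event that an intruder is present, the joint likelihood of the observed sequence is P(data|H) = 0.882·0.882 = 0.77792 and P(data|¬H) = 0.208·0.208 = 0.043264.
Bayes: P(H|data) = 0.103·0.77792 / (0.103·0.77792 + 0.897·0.043264) = 0.080126/0.11893 = 0.6737.

Posterior P(H) ≈ 0.674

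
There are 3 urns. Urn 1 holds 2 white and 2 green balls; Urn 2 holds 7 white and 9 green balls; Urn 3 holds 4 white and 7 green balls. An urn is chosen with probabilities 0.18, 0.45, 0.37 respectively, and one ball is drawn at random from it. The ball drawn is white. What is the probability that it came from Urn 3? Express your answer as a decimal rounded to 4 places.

P(white|Urn 1) = 0.5; P(white|Urn 2) = 0.4375; P(white|Urn 3) = 0.3636.
Prior × likelihood for each source: 0.18·0.5=0.09000, 0.45·0.4375=0.1969, 0.37·0.3636=0.1345. Summing gives P(white) = 0.42142.
P(Urn 3 | white) = 0.1345 / 0.42142 = 0.3193.

Posterior probability ≈ 0.3193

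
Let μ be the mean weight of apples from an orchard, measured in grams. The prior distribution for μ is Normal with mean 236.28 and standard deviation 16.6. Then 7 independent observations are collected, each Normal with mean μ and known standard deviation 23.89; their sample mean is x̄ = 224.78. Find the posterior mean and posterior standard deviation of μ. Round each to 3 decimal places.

With known σ, the Normal prior is conjugate. Weight on the data is w = (n/σ²)/(n/σ² + 1/τ₀²) = 0.0122649/(0.0122649+0.00362897) = 0.77168.
Posterior mean = w·x̄ + (1−w)·μ₀ = 0.77168·224.78 + 0.22832·236.28 = 227.406. Posterior variance = 1/(0.0122649+0.00362897) = 62.9171, so SD = 7.932.

Posterior mean ≈ 227.406; posterior SD ≈ 7.932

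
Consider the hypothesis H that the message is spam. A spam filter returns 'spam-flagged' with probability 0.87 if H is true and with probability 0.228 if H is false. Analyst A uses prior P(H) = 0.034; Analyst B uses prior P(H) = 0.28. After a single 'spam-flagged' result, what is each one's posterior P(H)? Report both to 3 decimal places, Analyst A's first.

Analyst A: 0.118; Analyst B: 0.597

The likelihood ratio for a 'spam-flagged' result is 0.87/0.228 = 3.8158.
Analyst A: prior odds 0.034/0.966 = 0.035197; posterior odds 0.13430; posterior probability 0.118.
Analyst B: prior odds 0.28/0.72 = 0.38889; posterior odds 1.4839; posterior probability 0.597.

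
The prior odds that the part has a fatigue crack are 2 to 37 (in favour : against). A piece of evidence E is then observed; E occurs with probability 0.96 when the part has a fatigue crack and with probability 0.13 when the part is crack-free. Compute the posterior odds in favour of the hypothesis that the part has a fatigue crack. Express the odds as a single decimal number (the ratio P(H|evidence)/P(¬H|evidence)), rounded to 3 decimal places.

Prior odds = 2/37 = 0.054054. In log-odds, ln(0.054054) = -2.9178.
Add log likelihood ratio: ln(7.3846) = 1.9994.
Posterior log-odds = -0.91837, so posterior odds = exp(-0.91837) = 0.39917.

Posterior odds ≈ 0.399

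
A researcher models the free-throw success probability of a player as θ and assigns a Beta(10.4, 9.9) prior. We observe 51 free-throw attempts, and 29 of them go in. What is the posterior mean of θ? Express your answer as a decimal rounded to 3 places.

Posterior mean ≈ 0.553

The binomial likelihood is conjugate to the Beta prior: with 29 successes and 22 failures, the posterior is Beta(10.4+29, 9.9+22) = Beta(39.4, 31.9).
Posterior mean = α/(α+β) = 39.4/71.3 = 0.553.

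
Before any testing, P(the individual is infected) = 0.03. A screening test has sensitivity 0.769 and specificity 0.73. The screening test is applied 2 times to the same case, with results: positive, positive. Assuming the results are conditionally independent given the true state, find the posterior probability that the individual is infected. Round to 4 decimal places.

Posterior P(H) ≈ 0.2006

With H the event that the individual is infected, the joint likelihood of the observed sequence is P(data|H) = 0.769·0.769 = 0.59136 and P(data|¬H) = 0.27·0.27 = 0.072900.
Bayes: P(H|data) = 0.03·0.59136 / (0.03·0.59136 + 0.97·0.072900) = 0.017741/0.088454 = 0.2006.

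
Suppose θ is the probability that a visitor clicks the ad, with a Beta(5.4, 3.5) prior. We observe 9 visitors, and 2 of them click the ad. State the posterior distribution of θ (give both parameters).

The binomial likelihood is conjugate to the Beta prior: with 2 successes and 7 failures, the posterior is Beta(5.4+2, 3.5+7) = Beta(7.4, 10.5).

Posterior: Beta(7.4, 10.5)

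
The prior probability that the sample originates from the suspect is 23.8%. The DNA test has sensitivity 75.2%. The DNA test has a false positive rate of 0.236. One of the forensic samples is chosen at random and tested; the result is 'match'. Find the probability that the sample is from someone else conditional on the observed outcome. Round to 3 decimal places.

P(¬H | E) ≈ 0.501

Let H be the event that the sample originates from the suspect. P(H) = 0.238, so P(¬H) = 0.762. With E the 'match' result, P(E|H) = 0.752 and P(E|¬H) = 0.236.
P(E) = 0.752·0.238 + 0.236·0.762 = 0.17898 + 0.17983 = 0.35881.
By Bayes' theorem, P(H|E) = 0.17898 / 0.35881 = 0.499. Hence P(¬H|E) = 1 − 0.499 = 0.501.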